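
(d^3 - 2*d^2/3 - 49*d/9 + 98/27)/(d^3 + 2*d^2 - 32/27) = (9*d^2 - 49)/(9*d^2 + 24*d + 16)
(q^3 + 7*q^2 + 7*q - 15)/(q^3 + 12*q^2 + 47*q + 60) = (q - 1)/(q + 4)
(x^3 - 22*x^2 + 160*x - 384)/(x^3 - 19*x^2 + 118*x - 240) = (x - 8)/(x - 5)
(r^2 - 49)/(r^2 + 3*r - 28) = (r - 7)/(r - 4)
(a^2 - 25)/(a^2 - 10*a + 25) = (a + 5)/(a - 5)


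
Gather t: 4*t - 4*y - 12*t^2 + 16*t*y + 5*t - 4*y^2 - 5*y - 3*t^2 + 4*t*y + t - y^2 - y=-15*t^2 + t*(20*y + 10) - 5*y^2 - 10*y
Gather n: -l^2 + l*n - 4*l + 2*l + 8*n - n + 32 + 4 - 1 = -l^2 - 2*l + n*(l + 7) + 35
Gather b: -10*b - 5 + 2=-10*b - 3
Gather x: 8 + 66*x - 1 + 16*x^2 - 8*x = 16*x^2 + 58*x + 7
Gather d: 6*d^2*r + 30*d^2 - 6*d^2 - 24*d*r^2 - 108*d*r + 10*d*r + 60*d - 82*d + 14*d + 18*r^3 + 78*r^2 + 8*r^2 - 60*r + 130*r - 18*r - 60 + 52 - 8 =d^2*(6*r + 24) + d*(-24*r^2 - 98*r - 8) + 18*r^3 + 86*r^2 + 52*r - 16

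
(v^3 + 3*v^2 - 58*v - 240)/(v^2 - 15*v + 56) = (v^2 + 11*v + 30)/(v - 7)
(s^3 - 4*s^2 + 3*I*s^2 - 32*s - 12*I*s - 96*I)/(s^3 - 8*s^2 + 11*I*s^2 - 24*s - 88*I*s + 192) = (s + 4)/(s + 8*I)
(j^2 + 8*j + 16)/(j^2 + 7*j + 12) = (j + 4)/(j + 3)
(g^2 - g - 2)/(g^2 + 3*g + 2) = (g - 2)/(g + 2)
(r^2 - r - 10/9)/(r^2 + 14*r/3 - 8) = (9*r^2 - 9*r - 10)/(3*(3*r^2 + 14*r - 24))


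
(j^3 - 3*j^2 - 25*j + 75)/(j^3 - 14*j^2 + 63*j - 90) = (j + 5)/(j - 6)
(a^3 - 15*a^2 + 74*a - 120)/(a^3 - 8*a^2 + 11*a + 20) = (a - 6)/(a + 1)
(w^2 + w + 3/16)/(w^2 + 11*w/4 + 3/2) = (w + 1/4)/(w + 2)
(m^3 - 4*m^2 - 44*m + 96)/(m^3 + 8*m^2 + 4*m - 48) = (m - 8)/(m + 4)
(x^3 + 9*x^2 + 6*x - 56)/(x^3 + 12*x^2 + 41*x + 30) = (x^3 + 9*x^2 + 6*x - 56)/(x^3 + 12*x^2 + 41*x + 30)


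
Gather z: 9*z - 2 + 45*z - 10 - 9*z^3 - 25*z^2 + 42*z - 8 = -9*z^3 - 25*z^2 + 96*z - 20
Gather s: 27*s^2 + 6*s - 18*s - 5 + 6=27*s^2 - 12*s + 1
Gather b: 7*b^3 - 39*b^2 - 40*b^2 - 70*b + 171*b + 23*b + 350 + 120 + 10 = 7*b^3 - 79*b^2 + 124*b + 480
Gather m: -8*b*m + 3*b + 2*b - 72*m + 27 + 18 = 5*b + m*(-8*b - 72) + 45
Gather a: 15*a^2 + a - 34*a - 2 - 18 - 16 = 15*a^2 - 33*a - 36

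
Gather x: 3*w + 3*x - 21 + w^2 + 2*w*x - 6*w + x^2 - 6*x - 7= w^2 - 3*w + x^2 + x*(2*w - 3) - 28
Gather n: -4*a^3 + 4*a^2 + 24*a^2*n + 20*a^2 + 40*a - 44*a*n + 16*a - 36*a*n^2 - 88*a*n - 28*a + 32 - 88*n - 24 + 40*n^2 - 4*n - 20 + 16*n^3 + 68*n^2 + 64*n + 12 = -4*a^3 + 24*a^2 + 28*a + 16*n^3 + n^2*(108 - 36*a) + n*(24*a^2 - 132*a - 28)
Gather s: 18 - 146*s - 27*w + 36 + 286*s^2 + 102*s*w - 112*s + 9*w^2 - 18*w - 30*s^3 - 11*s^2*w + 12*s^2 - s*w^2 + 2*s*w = -30*s^3 + s^2*(298 - 11*w) + s*(-w^2 + 104*w - 258) + 9*w^2 - 45*w + 54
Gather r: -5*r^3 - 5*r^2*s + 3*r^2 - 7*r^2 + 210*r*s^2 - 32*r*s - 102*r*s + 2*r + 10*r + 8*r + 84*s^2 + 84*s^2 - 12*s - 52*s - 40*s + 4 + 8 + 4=-5*r^3 + r^2*(-5*s - 4) + r*(210*s^2 - 134*s + 20) + 168*s^2 - 104*s + 16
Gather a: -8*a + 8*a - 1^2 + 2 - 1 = 0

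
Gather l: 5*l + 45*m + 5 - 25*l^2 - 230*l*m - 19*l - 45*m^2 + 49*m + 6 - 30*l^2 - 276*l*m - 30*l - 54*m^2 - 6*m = -55*l^2 + l*(-506*m - 44) - 99*m^2 + 88*m + 11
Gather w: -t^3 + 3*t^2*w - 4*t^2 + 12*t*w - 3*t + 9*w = -t^3 - 4*t^2 - 3*t + w*(3*t^2 + 12*t + 9)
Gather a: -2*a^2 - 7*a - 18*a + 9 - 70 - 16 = -2*a^2 - 25*a - 77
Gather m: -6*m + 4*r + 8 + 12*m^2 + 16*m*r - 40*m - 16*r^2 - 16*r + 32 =12*m^2 + m*(16*r - 46) - 16*r^2 - 12*r + 40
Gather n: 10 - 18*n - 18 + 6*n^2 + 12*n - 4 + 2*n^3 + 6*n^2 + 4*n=2*n^3 + 12*n^2 - 2*n - 12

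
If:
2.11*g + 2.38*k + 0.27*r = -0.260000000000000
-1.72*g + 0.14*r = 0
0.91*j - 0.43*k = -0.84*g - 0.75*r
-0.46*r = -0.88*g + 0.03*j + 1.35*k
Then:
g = 0.11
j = -1.41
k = -0.36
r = 1.38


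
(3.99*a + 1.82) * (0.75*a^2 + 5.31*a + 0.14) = 2.9925*a^3 + 22.5519*a^2 + 10.2228*a + 0.2548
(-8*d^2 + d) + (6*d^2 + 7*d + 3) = -2*d^2 + 8*d + 3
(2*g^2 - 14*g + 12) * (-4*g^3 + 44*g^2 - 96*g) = -8*g^5 + 144*g^4 - 856*g^3 + 1872*g^2 - 1152*g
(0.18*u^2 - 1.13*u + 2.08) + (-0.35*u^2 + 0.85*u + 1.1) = -0.17*u^2 - 0.28*u + 3.18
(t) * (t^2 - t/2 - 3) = t^3 - t^2/2 - 3*t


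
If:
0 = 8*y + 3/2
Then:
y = -3/16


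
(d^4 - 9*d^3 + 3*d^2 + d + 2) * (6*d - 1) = 6*d^5 - 55*d^4 + 27*d^3 + 3*d^2 + 11*d - 2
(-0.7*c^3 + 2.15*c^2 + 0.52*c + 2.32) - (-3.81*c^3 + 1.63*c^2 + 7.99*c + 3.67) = 3.11*c^3 + 0.52*c^2 - 7.47*c - 1.35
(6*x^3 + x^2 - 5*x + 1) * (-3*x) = -18*x^4 - 3*x^3 + 15*x^2 - 3*x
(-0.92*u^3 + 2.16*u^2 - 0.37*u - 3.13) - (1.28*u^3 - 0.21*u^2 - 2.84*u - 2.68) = -2.2*u^3 + 2.37*u^2 + 2.47*u - 0.45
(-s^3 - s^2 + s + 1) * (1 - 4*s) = 4*s^4 + 3*s^3 - 5*s^2 - 3*s + 1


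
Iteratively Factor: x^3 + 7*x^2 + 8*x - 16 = (x - 1)*(x^2 + 8*x + 16) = (x - 1)*(x + 4)*(x + 4)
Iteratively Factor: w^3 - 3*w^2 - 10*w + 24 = (w - 4)*(w^2 + w - 6) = (w - 4)*(w - 2)*(w + 3)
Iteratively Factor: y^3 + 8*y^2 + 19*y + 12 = (y + 4)*(y^2 + 4*y + 3) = (y + 1)*(y + 4)*(y + 3)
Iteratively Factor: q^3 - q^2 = (q)*(q^2 - q) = q*(q - 1)*(q)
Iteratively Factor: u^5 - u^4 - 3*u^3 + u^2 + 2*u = (u - 1)*(u^4 - 3*u^2 - 2*u) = u*(u - 1)*(u^3 - 3*u - 2) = u*(u - 1)*(u + 1)*(u^2 - u - 2) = u*(u - 1)*(u + 1)^2*(u - 2)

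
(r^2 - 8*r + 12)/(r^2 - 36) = (r - 2)/(r + 6)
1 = 1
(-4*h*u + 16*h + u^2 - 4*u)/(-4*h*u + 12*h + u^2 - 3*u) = (u - 4)/(u - 3)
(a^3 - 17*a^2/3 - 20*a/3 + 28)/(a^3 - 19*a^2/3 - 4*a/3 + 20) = (3*a + 7)/(3*a + 5)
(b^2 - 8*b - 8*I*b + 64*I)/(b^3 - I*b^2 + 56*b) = (b - 8)/(b*(b + 7*I))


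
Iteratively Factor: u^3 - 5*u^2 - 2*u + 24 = (u - 4)*(u^2 - u - 6) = (u - 4)*(u + 2)*(u - 3)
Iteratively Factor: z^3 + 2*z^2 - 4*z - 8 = (z - 2)*(z^2 + 4*z + 4) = (z - 2)*(z + 2)*(z + 2)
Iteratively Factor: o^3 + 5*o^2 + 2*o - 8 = (o + 2)*(o^2 + 3*o - 4) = (o - 1)*(o + 2)*(o + 4)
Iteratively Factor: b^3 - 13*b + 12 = (b - 1)*(b^2 + b - 12) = (b - 3)*(b - 1)*(b + 4)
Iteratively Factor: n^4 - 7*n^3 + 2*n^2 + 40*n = (n)*(n^3 - 7*n^2 + 2*n + 40) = n*(n + 2)*(n^2 - 9*n + 20) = n*(n - 4)*(n + 2)*(n - 5)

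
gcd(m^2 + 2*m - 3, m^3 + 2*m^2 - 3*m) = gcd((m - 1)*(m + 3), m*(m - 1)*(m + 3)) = m^2 + 2*m - 3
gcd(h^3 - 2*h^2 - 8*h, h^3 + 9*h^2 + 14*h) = h^2 + 2*h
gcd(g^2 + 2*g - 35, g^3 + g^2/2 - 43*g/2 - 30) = g - 5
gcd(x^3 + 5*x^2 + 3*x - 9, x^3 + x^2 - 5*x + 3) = x^2 + 2*x - 3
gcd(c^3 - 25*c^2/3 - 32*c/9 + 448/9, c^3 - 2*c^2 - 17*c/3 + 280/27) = c^2 - c/3 - 56/9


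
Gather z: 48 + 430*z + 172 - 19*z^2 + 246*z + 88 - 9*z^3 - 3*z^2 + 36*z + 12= -9*z^3 - 22*z^2 + 712*z + 320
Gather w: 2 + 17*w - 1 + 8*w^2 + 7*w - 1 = 8*w^2 + 24*w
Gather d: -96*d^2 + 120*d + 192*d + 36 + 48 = -96*d^2 + 312*d + 84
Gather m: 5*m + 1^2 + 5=5*m + 6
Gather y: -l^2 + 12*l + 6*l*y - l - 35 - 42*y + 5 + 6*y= -l^2 + 11*l + y*(6*l - 36) - 30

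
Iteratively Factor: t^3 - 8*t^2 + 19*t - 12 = (t - 4)*(t^2 - 4*t + 3) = (t - 4)*(t - 3)*(t - 1)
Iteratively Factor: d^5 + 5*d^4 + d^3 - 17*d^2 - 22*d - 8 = (d + 4)*(d^4 + d^3 - 3*d^2 - 5*d - 2) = (d + 1)*(d + 4)*(d^3 - 3*d - 2) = (d + 1)^2*(d + 4)*(d^2 - d - 2) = (d - 2)*(d + 1)^2*(d + 4)*(d + 1)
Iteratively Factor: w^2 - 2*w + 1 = (w - 1)*(w - 1)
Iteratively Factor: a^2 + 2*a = (a + 2)*(a)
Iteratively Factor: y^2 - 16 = (y + 4)*(y - 4)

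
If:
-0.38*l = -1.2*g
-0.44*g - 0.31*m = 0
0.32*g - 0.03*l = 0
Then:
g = 0.00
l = 0.00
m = 0.00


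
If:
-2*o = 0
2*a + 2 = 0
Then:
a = -1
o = 0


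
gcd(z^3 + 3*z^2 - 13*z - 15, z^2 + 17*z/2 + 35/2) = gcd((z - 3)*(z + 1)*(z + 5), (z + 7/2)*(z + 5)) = z + 5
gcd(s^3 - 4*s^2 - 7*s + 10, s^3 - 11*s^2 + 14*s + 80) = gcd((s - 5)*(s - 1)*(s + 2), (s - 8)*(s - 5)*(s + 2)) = s^2 - 3*s - 10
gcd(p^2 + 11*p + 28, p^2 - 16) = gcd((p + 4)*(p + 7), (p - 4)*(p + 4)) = p + 4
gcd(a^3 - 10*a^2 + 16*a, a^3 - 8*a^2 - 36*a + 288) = a - 8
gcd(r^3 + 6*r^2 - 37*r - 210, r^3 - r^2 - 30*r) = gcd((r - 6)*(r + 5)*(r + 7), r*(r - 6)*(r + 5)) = r^2 - r - 30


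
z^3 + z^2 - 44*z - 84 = (z - 7)*(z + 2)*(z + 6)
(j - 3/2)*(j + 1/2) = j^2 - j - 3/4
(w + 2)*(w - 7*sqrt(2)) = w^2 - 7*sqrt(2)*w + 2*w - 14*sqrt(2)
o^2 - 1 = (o - 1)*(o + 1)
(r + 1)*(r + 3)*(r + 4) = r^3 + 8*r^2 + 19*r + 12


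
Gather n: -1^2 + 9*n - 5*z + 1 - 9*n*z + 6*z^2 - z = n*(9 - 9*z) + 6*z^2 - 6*z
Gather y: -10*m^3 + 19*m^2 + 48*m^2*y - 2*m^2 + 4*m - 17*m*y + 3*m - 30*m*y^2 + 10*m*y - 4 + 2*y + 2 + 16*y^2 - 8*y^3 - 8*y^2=-10*m^3 + 17*m^2 + 7*m - 8*y^3 + y^2*(8 - 30*m) + y*(48*m^2 - 7*m + 2) - 2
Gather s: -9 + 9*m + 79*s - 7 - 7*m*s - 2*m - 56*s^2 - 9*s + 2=7*m - 56*s^2 + s*(70 - 7*m) - 14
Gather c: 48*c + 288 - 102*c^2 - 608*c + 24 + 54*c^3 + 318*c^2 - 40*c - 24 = 54*c^3 + 216*c^2 - 600*c + 288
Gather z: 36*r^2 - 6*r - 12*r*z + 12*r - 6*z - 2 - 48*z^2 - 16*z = 36*r^2 + 6*r - 48*z^2 + z*(-12*r - 22) - 2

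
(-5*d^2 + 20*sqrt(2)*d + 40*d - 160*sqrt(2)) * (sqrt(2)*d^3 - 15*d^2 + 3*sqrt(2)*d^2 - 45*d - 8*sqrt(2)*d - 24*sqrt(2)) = -5*sqrt(2)*d^5 + 25*sqrt(2)*d^4 + 115*d^4 - 575*d^3 - 140*sqrt(2)*d^3 - 3080*d^2 + 1300*sqrt(2)*d^2 + 1600*d + 6240*sqrt(2)*d + 7680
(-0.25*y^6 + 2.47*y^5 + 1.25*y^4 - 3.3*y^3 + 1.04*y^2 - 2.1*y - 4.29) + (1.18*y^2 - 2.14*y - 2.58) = -0.25*y^6 + 2.47*y^5 + 1.25*y^4 - 3.3*y^3 + 2.22*y^2 - 4.24*y - 6.87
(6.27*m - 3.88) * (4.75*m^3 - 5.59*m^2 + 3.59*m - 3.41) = 29.7825*m^4 - 53.4793*m^3 + 44.1985*m^2 - 35.3099*m + 13.2308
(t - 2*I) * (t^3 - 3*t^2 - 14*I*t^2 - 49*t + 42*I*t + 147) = t^4 - 3*t^3 - 16*I*t^3 - 77*t^2 + 48*I*t^2 + 231*t + 98*I*t - 294*I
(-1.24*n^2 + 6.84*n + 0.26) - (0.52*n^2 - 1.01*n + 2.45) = -1.76*n^2 + 7.85*n - 2.19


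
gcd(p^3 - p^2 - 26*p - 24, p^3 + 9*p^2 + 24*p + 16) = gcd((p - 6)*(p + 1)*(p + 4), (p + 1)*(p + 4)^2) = p^2 + 5*p + 4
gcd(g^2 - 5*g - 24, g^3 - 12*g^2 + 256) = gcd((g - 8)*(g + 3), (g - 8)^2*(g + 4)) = g - 8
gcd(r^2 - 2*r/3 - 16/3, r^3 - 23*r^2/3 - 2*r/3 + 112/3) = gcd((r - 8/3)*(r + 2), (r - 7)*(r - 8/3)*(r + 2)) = r^2 - 2*r/3 - 16/3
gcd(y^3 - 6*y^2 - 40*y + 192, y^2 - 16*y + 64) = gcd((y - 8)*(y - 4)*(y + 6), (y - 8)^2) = y - 8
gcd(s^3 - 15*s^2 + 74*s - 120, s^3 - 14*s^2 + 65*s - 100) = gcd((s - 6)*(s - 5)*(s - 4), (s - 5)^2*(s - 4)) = s^2 - 9*s + 20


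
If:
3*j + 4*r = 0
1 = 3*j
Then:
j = 1/3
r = -1/4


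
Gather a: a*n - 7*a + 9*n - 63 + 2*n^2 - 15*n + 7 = a*(n - 7) + 2*n^2 - 6*n - 56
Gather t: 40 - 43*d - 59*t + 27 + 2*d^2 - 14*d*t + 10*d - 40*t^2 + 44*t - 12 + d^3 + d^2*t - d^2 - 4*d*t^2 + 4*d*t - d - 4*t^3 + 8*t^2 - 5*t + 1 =d^3 + d^2 - 34*d - 4*t^3 + t^2*(-4*d - 32) + t*(d^2 - 10*d - 20) + 56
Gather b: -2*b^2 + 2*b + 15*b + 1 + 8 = -2*b^2 + 17*b + 9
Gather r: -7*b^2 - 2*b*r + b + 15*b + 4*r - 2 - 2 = -7*b^2 + 16*b + r*(4 - 2*b) - 4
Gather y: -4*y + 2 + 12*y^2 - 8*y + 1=12*y^2 - 12*y + 3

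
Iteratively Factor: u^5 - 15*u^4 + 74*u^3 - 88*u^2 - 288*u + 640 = (u - 4)*(u^4 - 11*u^3 + 30*u^2 + 32*u - 160) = (u - 4)*(u + 2)*(u^3 - 13*u^2 + 56*u - 80) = (u - 4)^2*(u + 2)*(u^2 - 9*u + 20) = (u - 5)*(u - 4)^2*(u + 2)*(u - 4)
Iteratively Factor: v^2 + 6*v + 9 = (v + 3)*(v + 3)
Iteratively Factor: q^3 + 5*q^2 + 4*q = (q + 1)*(q^2 + 4*q) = q*(q + 1)*(q + 4)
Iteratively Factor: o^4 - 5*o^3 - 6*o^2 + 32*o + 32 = (o + 1)*(o^3 - 6*o^2 + 32) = (o + 1)*(o + 2)*(o^2 - 8*o + 16) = (o - 4)*(o + 1)*(o + 2)*(o - 4)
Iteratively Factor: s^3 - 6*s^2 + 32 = (s + 2)*(s^2 - 8*s + 16) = (s - 4)*(s + 2)*(s - 4)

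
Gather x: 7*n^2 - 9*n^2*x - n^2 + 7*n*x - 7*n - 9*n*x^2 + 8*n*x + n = 6*n^2 - 9*n*x^2 - 6*n + x*(-9*n^2 + 15*n)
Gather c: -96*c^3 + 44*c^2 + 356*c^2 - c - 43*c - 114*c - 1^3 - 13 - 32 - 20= -96*c^3 + 400*c^2 - 158*c - 66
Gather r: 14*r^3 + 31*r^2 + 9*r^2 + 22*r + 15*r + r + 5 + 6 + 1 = 14*r^3 + 40*r^2 + 38*r + 12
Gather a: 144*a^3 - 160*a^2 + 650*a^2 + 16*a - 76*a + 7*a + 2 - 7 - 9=144*a^3 + 490*a^2 - 53*a - 14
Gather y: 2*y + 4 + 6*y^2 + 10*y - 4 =6*y^2 + 12*y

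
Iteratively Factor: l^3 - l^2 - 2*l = (l)*(l^2 - l - 2) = l*(l + 1)*(l - 2)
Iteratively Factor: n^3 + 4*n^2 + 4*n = (n)*(n^2 + 4*n + 4) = n*(n + 2)*(n + 2)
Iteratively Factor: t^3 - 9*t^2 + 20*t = (t)*(t^2 - 9*t + 20) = t*(t - 5)*(t - 4)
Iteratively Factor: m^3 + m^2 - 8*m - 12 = (m - 3)*(m^2 + 4*m + 4) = (m - 3)*(m + 2)*(m + 2)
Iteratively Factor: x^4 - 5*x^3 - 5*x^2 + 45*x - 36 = (x - 3)*(x^3 - 2*x^2 - 11*x + 12) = (x - 4)*(x - 3)*(x^2 + 2*x - 3) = (x - 4)*(x - 3)*(x + 3)*(x - 1)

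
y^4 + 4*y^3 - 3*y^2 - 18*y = y*(y - 2)*(y + 3)^2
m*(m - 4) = m^2 - 4*m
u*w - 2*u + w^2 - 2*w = (u + w)*(w - 2)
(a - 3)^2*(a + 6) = a^3 - 27*a + 54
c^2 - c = c*(c - 1)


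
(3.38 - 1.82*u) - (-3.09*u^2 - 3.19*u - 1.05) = 3.09*u^2 + 1.37*u + 4.43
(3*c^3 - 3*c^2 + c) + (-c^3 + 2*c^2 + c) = 2*c^3 - c^2 + 2*c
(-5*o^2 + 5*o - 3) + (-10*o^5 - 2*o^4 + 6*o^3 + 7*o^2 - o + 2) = -10*o^5 - 2*o^4 + 6*o^3 + 2*o^2 + 4*o - 1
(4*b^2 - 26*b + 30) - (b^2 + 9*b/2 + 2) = 3*b^2 - 61*b/2 + 28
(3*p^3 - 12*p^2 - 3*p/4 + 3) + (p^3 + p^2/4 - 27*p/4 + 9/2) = 4*p^3 - 47*p^2/4 - 15*p/2 + 15/2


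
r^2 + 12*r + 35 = (r + 5)*(r + 7)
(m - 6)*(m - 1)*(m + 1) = m^3 - 6*m^2 - m + 6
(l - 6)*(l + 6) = l^2 - 36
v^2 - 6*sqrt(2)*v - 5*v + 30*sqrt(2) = (v - 5)*(v - 6*sqrt(2))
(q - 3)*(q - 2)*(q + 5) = q^3 - 19*q + 30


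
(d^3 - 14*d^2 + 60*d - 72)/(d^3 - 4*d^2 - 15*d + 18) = (d^2 - 8*d + 12)/(d^2 + 2*d - 3)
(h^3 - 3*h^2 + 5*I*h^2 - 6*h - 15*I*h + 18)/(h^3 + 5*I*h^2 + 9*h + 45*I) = (h^2 + h*(-3 + 2*I) - 6*I)/(h^2 + 2*I*h + 15)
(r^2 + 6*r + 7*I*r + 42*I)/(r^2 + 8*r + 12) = (r + 7*I)/(r + 2)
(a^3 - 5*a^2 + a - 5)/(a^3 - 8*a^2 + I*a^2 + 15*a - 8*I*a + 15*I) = (a - I)/(a - 3)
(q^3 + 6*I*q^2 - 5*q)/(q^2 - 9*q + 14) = q*(q^2 + 6*I*q - 5)/(q^2 - 9*q + 14)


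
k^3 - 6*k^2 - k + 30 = (k - 5)*(k - 3)*(k + 2)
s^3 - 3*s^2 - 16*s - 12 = (s - 6)*(s + 1)*(s + 2)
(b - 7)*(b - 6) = b^2 - 13*b + 42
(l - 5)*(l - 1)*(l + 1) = l^3 - 5*l^2 - l + 5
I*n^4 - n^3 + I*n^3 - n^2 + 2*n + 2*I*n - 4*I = (n - 1)*(n + 2)*(n + 2*I)*(I*n + 1)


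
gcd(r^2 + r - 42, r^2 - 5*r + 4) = 1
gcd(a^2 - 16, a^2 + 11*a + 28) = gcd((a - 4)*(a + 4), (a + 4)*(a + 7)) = a + 4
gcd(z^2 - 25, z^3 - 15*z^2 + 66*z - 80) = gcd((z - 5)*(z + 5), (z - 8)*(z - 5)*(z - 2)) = z - 5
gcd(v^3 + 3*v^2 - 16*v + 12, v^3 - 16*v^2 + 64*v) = 1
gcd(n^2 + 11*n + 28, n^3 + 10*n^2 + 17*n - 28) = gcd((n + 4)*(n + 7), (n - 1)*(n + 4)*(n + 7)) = n^2 + 11*n + 28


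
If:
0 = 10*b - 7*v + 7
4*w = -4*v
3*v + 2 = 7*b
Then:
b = 35/19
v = 69/19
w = -69/19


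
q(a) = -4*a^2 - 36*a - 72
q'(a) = -8*a - 36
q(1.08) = -115.55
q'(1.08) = -44.64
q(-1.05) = -38.61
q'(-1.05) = -27.60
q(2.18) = -169.49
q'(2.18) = -53.44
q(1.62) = -140.82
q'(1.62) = -48.96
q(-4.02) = 8.08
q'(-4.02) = -3.84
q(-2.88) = -1.50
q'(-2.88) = -12.96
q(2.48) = -185.88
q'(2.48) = -55.84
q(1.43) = -131.66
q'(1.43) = -47.44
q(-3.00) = 0.00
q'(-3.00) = -12.00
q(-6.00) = 0.00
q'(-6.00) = 12.00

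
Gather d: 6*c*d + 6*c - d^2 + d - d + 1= 6*c*d + 6*c - d^2 + 1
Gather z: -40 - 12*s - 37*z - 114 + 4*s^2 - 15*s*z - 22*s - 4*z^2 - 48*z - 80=4*s^2 - 34*s - 4*z^2 + z*(-15*s - 85) - 234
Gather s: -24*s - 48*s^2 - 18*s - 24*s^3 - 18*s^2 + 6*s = -24*s^3 - 66*s^2 - 36*s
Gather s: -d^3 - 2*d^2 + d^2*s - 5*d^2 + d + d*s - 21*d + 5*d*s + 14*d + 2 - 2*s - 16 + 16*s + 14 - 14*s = -d^3 - 7*d^2 - 6*d + s*(d^2 + 6*d)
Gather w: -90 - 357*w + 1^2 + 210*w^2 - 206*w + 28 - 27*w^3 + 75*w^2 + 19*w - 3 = -27*w^3 + 285*w^2 - 544*w - 64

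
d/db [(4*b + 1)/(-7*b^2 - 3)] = 2*(14*b^2 + 7*b - 6)/(49*b^4 + 42*b^2 + 9)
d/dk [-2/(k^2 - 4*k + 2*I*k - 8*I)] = 4*(k - 2 + I)/(k^2 - 4*k + 2*I*k - 8*I)^2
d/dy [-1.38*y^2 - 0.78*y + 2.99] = -2.76*y - 0.78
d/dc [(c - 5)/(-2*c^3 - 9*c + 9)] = (-2*c^3 - 9*c + 3*(c - 5)*(2*c^2 + 3) + 9)/(2*c^3 + 9*c - 9)^2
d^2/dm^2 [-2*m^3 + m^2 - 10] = 2 - 12*m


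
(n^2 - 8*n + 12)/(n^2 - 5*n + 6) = (n - 6)/(n - 3)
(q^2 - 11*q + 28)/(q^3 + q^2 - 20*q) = (q - 7)/(q*(q + 5))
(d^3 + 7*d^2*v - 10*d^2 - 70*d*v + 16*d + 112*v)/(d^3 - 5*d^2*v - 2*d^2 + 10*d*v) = (-d^2 - 7*d*v + 8*d + 56*v)/(d*(-d + 5*v))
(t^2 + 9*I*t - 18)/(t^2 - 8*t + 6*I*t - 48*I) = (t + 3*I)/(t - 8)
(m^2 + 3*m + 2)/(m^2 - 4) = (m + 1)/(m - 2)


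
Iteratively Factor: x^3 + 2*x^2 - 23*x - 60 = (x + 4)*(x^2 - 2*x - 15) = (x - 5)*(x + 4)*(x + 3)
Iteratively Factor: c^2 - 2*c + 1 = (c - 1)*(c - 1)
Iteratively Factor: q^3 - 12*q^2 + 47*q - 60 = (q - 3)*(q^2 - 9*q + 20) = (q - 4)*(q - 3)*(q - 5)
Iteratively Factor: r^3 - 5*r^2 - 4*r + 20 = (r - 5)*(r^2 - 4) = (r - 5)*(r + 2)*(r - 2)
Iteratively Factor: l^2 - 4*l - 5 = (l + 1)*(l - 5)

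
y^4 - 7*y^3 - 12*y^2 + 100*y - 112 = (y - 7)*(y - 2)^2*(y + 4)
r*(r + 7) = r^2 + 7*r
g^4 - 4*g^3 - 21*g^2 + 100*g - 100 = (g - 5)*(g - 2)^2*(g + 5)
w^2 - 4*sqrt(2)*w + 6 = (w - 3*sqrt(2))*(w - sqrt(2))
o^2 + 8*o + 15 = (o + 3)*(o + 5)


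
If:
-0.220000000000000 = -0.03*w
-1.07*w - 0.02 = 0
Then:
No Solution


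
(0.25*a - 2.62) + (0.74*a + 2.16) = 0.99*a - 0.46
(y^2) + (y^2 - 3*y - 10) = 2*y^2 - 3*y - 10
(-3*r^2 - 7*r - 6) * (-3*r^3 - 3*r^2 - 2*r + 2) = 9*r^5 + 30*r^4 + 45*r^3 + 26*r^2 - 2*r - 12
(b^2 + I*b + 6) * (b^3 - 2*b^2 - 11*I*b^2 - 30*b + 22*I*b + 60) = b^5 - 2*b^4 - 10*I*b^4 - 13*b^3 + 20*I*b^3 + 26*b^2 - 96*I*b^2 - 180*b + 192*I*b + 360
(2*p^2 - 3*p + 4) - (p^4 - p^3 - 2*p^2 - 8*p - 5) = -p^4 + p^3 + 4*p^2 + 5*p + 9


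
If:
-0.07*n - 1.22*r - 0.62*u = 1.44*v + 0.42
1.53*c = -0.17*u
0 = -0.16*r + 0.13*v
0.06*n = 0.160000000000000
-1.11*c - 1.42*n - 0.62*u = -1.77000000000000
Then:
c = 0.45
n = 2.67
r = 0.64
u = -4.06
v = 0.79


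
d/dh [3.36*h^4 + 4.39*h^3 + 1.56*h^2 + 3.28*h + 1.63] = 13.44*h^3 + 13.17*h^2 + 3.12*h + 3.28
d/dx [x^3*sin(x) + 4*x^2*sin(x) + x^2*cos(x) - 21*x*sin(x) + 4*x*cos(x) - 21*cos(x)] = x^3*cos(x) + 2*x^2*sin(x) + 4*x^2*cos(x) + 4*x*sin(x) - 19*x*cos(x) + 4*cos(x)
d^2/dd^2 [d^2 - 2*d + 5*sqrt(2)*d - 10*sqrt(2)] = 2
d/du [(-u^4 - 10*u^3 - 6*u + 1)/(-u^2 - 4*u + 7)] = 2*(u^5 + 11*u^4 + 26*u^3 - 108*u^2 + u - 19)/(u^4 + 8*u^3 + 2*u^2 - 56*u + 49)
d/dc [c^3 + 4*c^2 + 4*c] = 3*c^2 + 8*c + 4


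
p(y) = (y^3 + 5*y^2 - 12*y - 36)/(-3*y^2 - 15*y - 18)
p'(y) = (6*y + 15)*(y^3 + 5*y^2 - 12*y - 36)/(-3*y^2 - 15*y - 18)^2 + (3*y^2 + 10*y - 12)/(-3*y^2 - 15*y - 18)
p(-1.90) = 6.09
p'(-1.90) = -5.29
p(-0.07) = 2.07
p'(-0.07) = -1.03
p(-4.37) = -2.92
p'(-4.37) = -3.53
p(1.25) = 1.00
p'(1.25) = -0.67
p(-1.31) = 3.99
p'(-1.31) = -2.43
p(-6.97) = 0.81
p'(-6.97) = -0.71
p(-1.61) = 4.85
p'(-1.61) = -3.44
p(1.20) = 1.03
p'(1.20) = -0.67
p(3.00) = 0.00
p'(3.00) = -0.50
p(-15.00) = 4.50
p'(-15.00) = -0.38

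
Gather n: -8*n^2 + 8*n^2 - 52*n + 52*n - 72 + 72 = 0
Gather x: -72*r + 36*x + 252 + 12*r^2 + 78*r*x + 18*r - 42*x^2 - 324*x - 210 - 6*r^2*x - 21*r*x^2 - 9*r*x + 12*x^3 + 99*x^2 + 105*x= 12*r^2 - 54*r + 12*x^3 + x^2*(57 - 21*r) + x*(-6*r^2 + 69*r - 183) + 42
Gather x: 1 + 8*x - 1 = 8*x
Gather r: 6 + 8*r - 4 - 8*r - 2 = 0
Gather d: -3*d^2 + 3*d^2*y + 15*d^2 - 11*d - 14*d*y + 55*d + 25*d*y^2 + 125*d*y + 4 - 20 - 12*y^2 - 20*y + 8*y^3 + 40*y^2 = d^2*(3*y + 12) + d*(25*y^2 + 111*y + 44) + 8*y^3 + 28*y^2 - 20*y - 16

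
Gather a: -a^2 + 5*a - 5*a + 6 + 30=36 - a^2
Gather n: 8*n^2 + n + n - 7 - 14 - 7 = 8*n^2 + 2*n - 28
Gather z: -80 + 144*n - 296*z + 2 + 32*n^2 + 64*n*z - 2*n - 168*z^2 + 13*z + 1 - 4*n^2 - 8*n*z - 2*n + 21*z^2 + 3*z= 28*n^2 + 140*n - 147*z^2 + z*(56*n - 280) - 77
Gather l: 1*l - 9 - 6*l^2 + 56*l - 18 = -6*l^2 + 57*l - 27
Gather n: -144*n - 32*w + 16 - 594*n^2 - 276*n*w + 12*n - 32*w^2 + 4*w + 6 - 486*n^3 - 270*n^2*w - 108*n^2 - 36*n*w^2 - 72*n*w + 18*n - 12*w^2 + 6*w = -486*n^3 + n^2*(-270*w - 702) + n*(-36*w^2 - 348*w - 114) - 44*w^2 - 22*w + 22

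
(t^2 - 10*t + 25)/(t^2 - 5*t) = (t - 5)/t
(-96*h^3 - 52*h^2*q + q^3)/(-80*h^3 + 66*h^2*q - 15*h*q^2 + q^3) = (12*h^2 + 8*h*q + q^2)/(10*h^2 - 7*h*q + q^2)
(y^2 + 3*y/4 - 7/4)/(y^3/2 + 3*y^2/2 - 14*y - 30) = (4*y^2 + 3*y - 7)/(2*(y^3 + 3*y^2 - 28*y - 60))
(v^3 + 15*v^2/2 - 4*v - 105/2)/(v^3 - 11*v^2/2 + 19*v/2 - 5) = (v^2 + 10*v + 21)/(v^2 - 3*v + 2)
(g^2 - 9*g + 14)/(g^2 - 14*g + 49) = (g - 2)/(g - 7)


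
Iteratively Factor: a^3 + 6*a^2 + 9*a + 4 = (a + 1)*(a^2 + 5*a + 4) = (a + 1)^2*(a + 4)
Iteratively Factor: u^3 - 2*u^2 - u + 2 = (u - 1)*(u^2 - u - 2) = (u - 2)*(u - 1)*(u + 1)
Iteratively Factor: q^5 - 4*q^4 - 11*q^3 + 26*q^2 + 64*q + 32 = (q - 4)*(q^4 - 11*q^2 - 18*q - 8) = (q - 4)*(q + 1)*(q^3 - q^2 - 10*q - 8) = (q - 4)^2*(q + 1)*(q^2 + 3*q + 2) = (q - 4)^2*(q + 1)*(q + 2)*(q + 1)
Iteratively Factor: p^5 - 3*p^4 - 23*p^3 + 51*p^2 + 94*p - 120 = (p - 5)*(p^4 + 2*p^3 - 13*p^2 - 14*p + 24) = (p - 5)*(p + 4)*(p^3 - 2*p^2 - 5*p + 6) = (p - 5)*(p + 2)*(p + 4)*(p^2 - 4*p + 3) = (p - 5)*(p - 1)*(p + 2)*(p + 4)*(p - 3)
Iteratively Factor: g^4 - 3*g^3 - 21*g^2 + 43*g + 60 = (g + 1)*(g^3 - 4*g^2 - 17*g + 60) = (g - 5)*(g + 1)*(g^2 + g - 12) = (g - 5)*(g + 1)*(g + 4)*(g - 3)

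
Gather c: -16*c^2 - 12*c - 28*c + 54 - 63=-16*c^2 - 40*c - 9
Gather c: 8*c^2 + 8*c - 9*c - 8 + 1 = 8*c^2 - c - 7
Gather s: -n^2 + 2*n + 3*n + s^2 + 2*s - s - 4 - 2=-n^2 + 5*n + s^2 + s - 6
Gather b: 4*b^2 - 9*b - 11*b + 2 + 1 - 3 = 4*b^2 - 20*b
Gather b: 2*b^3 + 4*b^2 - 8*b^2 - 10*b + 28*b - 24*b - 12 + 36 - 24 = 2*b^3 - 4*b^2 - 6*b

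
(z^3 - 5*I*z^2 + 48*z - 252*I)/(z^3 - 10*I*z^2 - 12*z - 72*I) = (z + 7*I)/(z + 2*I)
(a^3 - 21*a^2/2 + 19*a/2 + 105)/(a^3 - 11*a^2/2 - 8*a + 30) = (a - 7)/(a - 2)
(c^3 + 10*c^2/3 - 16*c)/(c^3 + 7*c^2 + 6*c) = (c - 8/3)/(c + 1)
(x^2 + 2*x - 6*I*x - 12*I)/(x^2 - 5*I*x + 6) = (x + 2)/(x + I)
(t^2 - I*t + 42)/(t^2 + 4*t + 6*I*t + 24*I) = (t - 7*I)/(t + 4)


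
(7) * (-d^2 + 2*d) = -7*d^2 + 14*d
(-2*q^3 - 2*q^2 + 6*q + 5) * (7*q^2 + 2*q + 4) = -14*q^5 - 18*q^4 + 30*q^3 + 39*q^2 + 34*q + 20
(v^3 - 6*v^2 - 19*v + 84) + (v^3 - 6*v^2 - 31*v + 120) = 2*v^3 - 12*v^2 - 50*v + 204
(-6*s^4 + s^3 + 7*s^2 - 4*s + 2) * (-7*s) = 42*s^5 - 7*s^4 - 49*s^3 + 28*s^2 - 14*s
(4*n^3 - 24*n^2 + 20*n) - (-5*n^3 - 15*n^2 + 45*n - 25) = 9*n^3 - 9*n^2 - 25*n + 25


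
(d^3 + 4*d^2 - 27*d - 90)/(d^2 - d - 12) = (d^2 + d - 30)/(d - 4)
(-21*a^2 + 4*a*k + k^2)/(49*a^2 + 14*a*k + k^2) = (-3*a + k)/(7*a + k)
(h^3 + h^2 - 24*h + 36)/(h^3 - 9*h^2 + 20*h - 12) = (h^2 + 3*h - 18)/(h^2 - 7*h + 6)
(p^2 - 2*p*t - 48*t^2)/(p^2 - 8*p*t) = (p + 6*t)/p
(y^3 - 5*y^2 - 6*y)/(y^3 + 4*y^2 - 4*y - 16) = y*(y^2 - 5*y - 6)/(y^3 + 4*y^2 - 4*y - 16)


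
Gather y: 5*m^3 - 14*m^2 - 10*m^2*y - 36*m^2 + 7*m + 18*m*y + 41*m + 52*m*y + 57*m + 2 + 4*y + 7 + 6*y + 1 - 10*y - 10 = 5*m^3 - 50*m^2 + 105*m + y*(-10*m^2 + 70*m)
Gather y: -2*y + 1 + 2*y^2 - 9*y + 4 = 2*y^2 - 11*y + 5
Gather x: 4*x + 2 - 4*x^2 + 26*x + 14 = -4*x^2 + 30*x + 16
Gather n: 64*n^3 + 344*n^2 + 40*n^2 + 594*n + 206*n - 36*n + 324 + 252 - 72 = 64*n^3 + 384*n^2 + 764*n + 504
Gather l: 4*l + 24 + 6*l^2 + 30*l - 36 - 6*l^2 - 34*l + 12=0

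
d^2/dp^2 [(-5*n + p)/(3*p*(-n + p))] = 2*(-5*n^3 + 15*n^2*p - 15*n*p^2 + p^3)/(3*p^3*(-n^3 + 3*n^2*p - 3*n*p^2 + p^3))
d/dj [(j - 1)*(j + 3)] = 2*j + 2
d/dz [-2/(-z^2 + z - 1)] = 2*(1 - 2*z)/(z^2 - z + 1)^2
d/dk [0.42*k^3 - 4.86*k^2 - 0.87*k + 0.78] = 1.26*k^2 - 9.72*k - 0.87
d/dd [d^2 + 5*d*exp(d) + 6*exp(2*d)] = 5*d*exp(d) + 2*d + 12*exp(2*d) + 5*exp(d)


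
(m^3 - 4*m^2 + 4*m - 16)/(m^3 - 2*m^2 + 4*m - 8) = (m - 4)/(m - 2)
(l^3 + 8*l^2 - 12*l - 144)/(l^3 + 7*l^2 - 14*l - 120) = (l + 6)/(l + 5)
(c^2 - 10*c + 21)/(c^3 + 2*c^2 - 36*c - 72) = (c^2 - 10*c + 21)/(c^3 + 2*c^2 - 36*c - 72)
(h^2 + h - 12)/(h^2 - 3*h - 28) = (h - 3)/(h - 7)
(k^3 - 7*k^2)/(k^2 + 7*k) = k*(k - 7)/(k + 7)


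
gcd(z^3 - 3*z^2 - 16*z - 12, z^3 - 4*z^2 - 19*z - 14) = z^2 + 3*z + 2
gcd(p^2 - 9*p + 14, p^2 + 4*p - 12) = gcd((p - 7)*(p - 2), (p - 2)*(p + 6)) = p - 2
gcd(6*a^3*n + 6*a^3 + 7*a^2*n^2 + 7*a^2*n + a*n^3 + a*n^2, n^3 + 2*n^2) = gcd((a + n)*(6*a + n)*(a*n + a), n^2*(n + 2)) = 1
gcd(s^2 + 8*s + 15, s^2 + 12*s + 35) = s + 5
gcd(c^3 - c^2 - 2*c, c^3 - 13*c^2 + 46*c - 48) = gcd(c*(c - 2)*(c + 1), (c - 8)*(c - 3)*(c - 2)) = c - 2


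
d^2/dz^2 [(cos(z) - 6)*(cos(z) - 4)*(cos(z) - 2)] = -179*cos(z)/4 + 24*cos(2*z) - 9*cos(3*z)/4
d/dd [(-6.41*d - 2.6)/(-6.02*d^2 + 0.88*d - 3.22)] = (-38.5882*d^2 - 31.304*d + 22.9282)/(36.2404*d^4 - 10.5952*d^3 + 39.5432*d^2 - 5.6672*d + 10.3684)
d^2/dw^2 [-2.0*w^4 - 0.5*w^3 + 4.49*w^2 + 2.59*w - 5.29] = -24.0*w^2 - 3.0*w + 8.98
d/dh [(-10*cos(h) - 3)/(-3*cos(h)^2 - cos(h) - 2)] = (-30*sin(h)^2 + 18*cos(h) + 13)*sin(h)/(3*cos(h)^2 + cos(h) + 2)^2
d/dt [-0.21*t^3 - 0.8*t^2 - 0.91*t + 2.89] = -0.63*t^2 - 1.6*t - 0.91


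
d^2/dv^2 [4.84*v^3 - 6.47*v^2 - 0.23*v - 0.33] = 29.04*v - 12.94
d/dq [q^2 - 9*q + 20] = 2*q - 9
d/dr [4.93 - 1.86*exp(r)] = -1.86*exp(r)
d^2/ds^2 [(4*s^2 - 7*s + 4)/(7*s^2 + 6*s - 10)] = 2*(-511*s^3 + 1428*s^2 - 966*s + 404)/(343*s^6 + 882*s^5 - 714*s^4 - 2304*s^3 + 1020*s^2 + 1800*s - 1000)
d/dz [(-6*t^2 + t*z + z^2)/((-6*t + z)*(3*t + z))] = -4*t/(36*t^2 - 12*t*z + z^2)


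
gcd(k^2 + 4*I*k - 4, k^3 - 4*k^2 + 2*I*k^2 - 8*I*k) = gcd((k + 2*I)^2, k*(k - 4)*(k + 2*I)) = k + 2*I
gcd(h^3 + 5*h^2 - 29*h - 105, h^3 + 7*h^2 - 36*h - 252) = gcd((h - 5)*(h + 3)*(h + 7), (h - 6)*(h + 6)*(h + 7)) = h + 7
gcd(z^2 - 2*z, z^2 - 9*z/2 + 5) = z - 2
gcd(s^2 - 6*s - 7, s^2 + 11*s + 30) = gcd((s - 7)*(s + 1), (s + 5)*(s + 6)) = 1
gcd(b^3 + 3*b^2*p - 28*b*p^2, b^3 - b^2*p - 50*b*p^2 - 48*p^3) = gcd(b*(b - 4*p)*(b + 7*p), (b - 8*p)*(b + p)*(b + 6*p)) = 1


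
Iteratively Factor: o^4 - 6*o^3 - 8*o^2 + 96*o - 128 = (o - 2)*(o^3 - 4*o^2 - 16*o + 64) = (o - 4)*(o - 2)*(o^2 - 16) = (o - 4)*(o - 2)*(o + 4)*(o - 4)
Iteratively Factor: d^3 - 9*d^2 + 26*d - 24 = (d - 2)*(d^2 - 7*d + 12) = (d - 3)*(d - 2)*(d - 4)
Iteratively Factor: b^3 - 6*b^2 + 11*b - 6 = (b - 3)*(b^2 - 3*b + 2) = (b - 3)*(b - 1)*(b - 2)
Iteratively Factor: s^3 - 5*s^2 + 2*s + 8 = (s - 4)*(s^2 - s - 2) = (s - 4)*(s + 1)*(s - 2)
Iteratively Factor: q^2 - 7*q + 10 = (q - 2)*(q - 5)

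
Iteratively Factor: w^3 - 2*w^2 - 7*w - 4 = (w + 1)*(w^2 - 3*w - 4) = (w + 1)^2*(w - 4)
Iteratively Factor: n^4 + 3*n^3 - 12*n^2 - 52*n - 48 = (n + 3)*(n^3 - 12*n - 16) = (n + 2)*(n + 3)*(n^2 - 2*n - 8) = (n + 2)^2*(n + 3)*(n - 4)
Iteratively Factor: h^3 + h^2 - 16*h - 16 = (h - 4)*(h^2 + 5*h + 4) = (h - 4)*(h + 1)*(h + 4)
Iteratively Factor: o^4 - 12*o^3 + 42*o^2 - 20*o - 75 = (o - 5)*(o^3 - 7*o^2 + 7*o + 15) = (o - 5)*(o + 1)*(o^2 - 8*o + 15) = (o - 5)^2*(o + 1)*(o - 3)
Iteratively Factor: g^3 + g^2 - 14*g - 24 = (g + 3)*(g^2 - 2*g - 8) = (g + 2)*(g + 3)*(g - 4)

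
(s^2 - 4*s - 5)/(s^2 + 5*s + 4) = (s - 5)/(s + 4)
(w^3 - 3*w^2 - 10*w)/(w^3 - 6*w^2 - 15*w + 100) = w*(w + 2)/(w^2 - w - 20)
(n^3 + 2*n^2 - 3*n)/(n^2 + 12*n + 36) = n*(n^2 + 2*n - 3)/(n^2 + 12*n + 36)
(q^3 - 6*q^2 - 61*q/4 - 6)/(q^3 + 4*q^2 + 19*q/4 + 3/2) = (q - 8)/(q + 2)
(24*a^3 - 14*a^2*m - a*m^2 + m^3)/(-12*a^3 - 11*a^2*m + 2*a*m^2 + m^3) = (-2*a + m)/(a + m)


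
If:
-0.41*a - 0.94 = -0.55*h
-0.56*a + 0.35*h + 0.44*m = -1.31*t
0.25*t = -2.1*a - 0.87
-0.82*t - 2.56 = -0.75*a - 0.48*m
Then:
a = -0.23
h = 1.54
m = 3.07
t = -1.54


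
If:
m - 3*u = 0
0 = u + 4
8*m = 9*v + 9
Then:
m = -12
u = -4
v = -35/3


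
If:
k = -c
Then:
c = -k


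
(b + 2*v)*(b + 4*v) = b^2 + 6*b*v + 8*v^2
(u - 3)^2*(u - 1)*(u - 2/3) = u^4 - 23*u^3/3 + 59*u^2/3 - 19*u + 6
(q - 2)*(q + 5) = q^2 + 3*q - 10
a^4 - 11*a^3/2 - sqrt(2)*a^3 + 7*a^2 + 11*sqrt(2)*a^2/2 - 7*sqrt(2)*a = a*(a - 7/2)*(a - 2)*(a - sqrt(2))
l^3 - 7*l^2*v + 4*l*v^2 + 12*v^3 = (l - 6*v)*(l - 2*v)*(l + v)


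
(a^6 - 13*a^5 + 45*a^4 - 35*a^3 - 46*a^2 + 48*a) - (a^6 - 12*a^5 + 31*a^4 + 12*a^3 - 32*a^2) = -a^5 + 14*a^4 - 47*a^3 - 14*a^2 + 48*a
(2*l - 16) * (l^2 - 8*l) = 2*l^3 - 32*l^2 + 128*l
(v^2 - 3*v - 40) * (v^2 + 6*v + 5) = v^4 + 3*v^3 - 53*v^2 - 255*v - 200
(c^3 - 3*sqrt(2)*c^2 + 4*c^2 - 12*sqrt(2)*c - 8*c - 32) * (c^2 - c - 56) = c^5 - 3*sqrt(2)*c^4 + 3*c^4 - 68*c^3 - 9*sqrt(2)*c^3 - 248*c^2 + 180*sqrt(2)*c^2 + 480*c + 672*sqrt(2)*c + 1792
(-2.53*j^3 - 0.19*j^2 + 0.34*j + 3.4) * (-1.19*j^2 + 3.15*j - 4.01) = 3.0107*j^5 - 7.7434*j^4 + 9.1422*j^3 - 2.2131*j^2 + 9.3466*j - 13.634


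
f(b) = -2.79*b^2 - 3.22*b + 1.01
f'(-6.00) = 30.26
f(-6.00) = -80.11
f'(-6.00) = 30.26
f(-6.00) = -80.11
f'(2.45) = -16.89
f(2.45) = -23.63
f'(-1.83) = 6.99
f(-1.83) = -2.44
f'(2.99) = -19.90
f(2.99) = -33.56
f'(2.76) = -18.62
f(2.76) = -29.13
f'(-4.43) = 21.50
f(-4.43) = -39.48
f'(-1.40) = 4.59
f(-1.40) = 0.05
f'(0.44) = -5.68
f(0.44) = -0.95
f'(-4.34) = 21.00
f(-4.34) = -37.57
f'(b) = -5.58*b - 3.22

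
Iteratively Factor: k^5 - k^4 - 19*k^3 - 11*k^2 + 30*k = (k)*(k^4 - k^3 - 19*k^2 - 11*k + 30) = k*(k - 1)*(k^3 - 19*k - 30) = k*(k - 1)*(k + 2)*(k^2 - 2*k - 15) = k*(k - 1)*(k + 2)*(k + 3)*(k - 5)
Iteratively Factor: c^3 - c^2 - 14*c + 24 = (c - 3)*(c^2 + 2*c - 8) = (c - 3)*(c - 2)*(c + 4)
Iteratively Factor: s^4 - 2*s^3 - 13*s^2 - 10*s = (s + 2)*(s^3 - 4*s^2 - 5*s) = s*(s + 2)*(s^2 - 4*s - 5) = s*(s + 1)*(s + 2)*(s - 5)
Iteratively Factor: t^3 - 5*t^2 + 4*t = (t)*(t^2 - 5*t + 4) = t*(t - 4)*(t - 1)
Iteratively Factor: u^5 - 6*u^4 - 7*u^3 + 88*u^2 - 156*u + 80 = (u - 2)*(u^4 - 4*u^3 - 15*u^2 + 58*u - 40) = (u - 5)*(u - 2)*(u^3 + u^2 - 10*u + 8) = (u - 5)*(u - 2)^2*(u^2 + 3*u - 4) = (u - 5)*(u - 2)^2*(u - 1)*(u + 4)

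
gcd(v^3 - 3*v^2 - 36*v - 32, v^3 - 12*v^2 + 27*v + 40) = v^2 - 7*v - 8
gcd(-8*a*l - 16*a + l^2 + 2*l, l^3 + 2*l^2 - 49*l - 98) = l + 2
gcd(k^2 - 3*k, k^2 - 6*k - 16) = 1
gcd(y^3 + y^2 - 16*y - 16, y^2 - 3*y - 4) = y^2 - 3*y - 4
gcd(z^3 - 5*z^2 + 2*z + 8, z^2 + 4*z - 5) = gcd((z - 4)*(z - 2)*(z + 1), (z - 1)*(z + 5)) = 1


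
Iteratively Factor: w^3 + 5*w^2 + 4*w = (w + 1)*(w^2 + 4*w) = (w + 1)*(w + 4)*(w)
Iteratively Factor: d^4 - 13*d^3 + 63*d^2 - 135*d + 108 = (d - 4)*(d^3 - 9*d^2 + 27*d - 27) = (d - 4)*(d - 3)*(d^2 - 6*d + 9) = (d - 4)*(d - 3)^2*(d - 3)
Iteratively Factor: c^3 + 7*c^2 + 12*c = (c)*(c^2 + 7*c + 12) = c*(c + 4)*(c + 3)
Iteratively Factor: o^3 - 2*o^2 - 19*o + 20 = (o + 4)*(o^2 - 6*o + 5) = (o - 1)*(o + 4)*(o - 5)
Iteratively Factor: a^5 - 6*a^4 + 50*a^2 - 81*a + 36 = (a - 4)*(a^4 - 2*a^3 - 8*a^2 + 18*a - 9) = (a - 4)*(a - 1)*(a^3 - a^2 - 9*a + 9) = (a - 4)*(a - 1)^2*(a^2 - 9) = (a - 4)*(a - 3)*(a - 1)^2*(a + 3)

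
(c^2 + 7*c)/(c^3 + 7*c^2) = 1/c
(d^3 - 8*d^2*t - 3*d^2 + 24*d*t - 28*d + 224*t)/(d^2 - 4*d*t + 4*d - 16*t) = (-d^2 + 8*d*t + 7*d - 56*t)/(-d + 4*t)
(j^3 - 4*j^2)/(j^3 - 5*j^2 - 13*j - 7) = j^2*(4 - j)/(-j^3 + 5*j^2 + 13*j + 7)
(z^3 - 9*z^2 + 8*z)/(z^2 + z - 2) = z*(z - 8)/(z + 2)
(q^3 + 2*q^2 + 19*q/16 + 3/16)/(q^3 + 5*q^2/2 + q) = (16*q^3 + 32*q^2 + 19*q + 3)/(8*q*(2*q^2 + 5*q + 2))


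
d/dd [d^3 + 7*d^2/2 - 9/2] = d*(3*d + 7)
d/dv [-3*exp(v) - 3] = -3*exp(v)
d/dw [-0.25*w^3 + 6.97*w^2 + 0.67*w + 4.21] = -0.75*w^2 + 13.94*w + 0.67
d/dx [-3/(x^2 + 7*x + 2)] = 3*(2*x + 7)/(x^2 + 7*x + 2)^2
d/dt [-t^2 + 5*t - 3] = 5 - 2*t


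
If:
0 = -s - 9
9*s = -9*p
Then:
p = 9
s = -9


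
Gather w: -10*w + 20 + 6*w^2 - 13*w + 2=6*w^2 - 23*w + 22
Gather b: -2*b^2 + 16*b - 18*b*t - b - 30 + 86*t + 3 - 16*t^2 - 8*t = -2*b^2 + b*(15 - 18*t) - 16*t^2 + 78*t - 27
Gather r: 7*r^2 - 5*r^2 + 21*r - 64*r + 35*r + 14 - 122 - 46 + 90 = 2*r^2 - 8*r - 64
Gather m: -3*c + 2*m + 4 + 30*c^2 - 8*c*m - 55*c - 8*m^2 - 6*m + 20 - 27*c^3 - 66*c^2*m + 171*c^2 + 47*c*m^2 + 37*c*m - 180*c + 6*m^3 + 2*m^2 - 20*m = -27*c^3 + 201*c^2 - 238*c + 6*m^3 + m^2*(47*c - 6) + m*(-66*c^2 + 29*c - 24) + 24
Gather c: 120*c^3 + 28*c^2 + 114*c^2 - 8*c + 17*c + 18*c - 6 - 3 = 120*c^3 + 142*c^2 + 27*c - 9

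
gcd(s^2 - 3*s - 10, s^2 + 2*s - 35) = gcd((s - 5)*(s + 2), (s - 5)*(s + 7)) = s - 5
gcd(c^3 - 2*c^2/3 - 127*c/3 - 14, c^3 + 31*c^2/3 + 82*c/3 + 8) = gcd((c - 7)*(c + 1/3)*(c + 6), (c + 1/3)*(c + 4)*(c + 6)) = c^2 + 19*c/3 + 2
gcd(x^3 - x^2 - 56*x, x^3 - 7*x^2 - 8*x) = x^2 - 8*x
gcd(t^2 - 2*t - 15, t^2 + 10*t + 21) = t + 3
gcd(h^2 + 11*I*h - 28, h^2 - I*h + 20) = h + 4*I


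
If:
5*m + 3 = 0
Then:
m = -3/5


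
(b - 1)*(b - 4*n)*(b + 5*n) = b^3 + b^2*n - b^2 - 20*b*n^2 - b*n + 20*n^2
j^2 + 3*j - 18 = (j - 3)*(j + 6)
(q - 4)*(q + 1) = q^2 - 3*q - 4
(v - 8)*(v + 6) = v^2 - 2*v - 48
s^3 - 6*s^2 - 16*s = s*(s - 8)*(s + 2)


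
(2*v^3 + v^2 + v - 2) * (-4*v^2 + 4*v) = -8*v^5 + 4*v^4 + 12*v^2 - 8*v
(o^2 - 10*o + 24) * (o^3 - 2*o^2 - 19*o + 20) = o^5 - 12*o^4 + 25*o^3 + 162*o^2 - 656*o + 480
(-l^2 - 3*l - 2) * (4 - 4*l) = 4*l^3 + 8*l^2 - 4*l - 8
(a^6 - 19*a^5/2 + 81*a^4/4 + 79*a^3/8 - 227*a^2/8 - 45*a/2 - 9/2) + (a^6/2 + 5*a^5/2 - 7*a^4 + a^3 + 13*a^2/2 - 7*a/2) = 3*a^6/2 - 7*a^5 + 53*a^4/4 + 87*a^3/8 - 175*a^2/8 - 26*a - 9/2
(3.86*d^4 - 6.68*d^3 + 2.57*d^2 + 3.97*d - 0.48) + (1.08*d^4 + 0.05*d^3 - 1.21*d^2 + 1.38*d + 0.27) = 4.94*d^4 - 6.63*d^3 + 1.36*d^2 + 5.35*d - 0.21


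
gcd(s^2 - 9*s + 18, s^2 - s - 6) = s - 3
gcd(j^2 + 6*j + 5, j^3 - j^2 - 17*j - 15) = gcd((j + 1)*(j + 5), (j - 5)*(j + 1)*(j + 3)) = j + 1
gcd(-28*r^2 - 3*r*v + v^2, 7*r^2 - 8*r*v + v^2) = 7*r - v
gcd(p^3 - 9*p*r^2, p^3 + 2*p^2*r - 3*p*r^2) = p^2 + 3*p*r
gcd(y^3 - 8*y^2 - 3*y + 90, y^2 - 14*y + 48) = y - 6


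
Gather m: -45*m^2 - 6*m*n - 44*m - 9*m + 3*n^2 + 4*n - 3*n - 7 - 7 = -45*m^2 + m*(-6*n - 53) + 3*n^2 + n - 14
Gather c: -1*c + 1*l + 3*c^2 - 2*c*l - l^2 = 3*c^2 + c*(-2*l - 1) - l^2 + l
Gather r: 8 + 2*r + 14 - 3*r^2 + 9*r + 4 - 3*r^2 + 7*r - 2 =-6*r^2 + 18*r + 24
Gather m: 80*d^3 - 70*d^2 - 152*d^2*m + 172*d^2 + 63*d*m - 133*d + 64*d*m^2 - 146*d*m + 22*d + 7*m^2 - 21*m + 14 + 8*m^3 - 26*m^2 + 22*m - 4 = 80*d^3 + 102*d^2 - 111*d + 8*m^3 + m^2*(64*d - 19) + m*(-152*d^2 - 83*d + 1) + 10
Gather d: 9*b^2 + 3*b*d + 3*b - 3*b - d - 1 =9*b^2 + d*(3*b - 1) - 1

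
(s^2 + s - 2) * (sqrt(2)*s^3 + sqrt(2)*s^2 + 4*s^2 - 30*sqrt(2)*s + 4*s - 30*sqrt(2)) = sqrt(2)*s^5 + 2*sqrt(2)*s^4 + 4*s^4 - 31*sqrt(2)*s^3 + 8*s^3 - 62*sqrt(2)*s^2 - 4*s^2 - 8*s + 30*sqrt(2)*s + 60*sqrt(2)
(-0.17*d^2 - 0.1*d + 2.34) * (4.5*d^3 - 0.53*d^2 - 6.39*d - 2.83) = -0.765*d^5 - 0.3599*d^4 + 11.6693*d^3 - 0.1201*d^2 - 14.6696*d - 6.6222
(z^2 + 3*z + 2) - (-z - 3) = z^2 + 4*z + 5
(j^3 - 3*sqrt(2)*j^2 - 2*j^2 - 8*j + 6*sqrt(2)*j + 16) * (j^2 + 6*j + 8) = j^5 - 3*sqrt(2)*j^4 + 4*j^4 - 12*sqrt(2)*j^3 - 12*j^3 - 48*j^2 + 12*sqrt(2)*j^2 + 32*j + 48*sqrt(2)*j + 128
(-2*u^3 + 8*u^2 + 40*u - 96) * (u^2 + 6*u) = -2*u^5 - 4*u^4 + 88*u^3 + 144*u^2 - 576*u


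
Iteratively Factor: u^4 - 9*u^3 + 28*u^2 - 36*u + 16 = (u - 4)*(u^3 - 5*u^2 + 8*u - 4) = (u - 4)*(u - 2)*(u^2 - 3*u + 2) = (u - 4)*(u - 2)^2*(u - 1)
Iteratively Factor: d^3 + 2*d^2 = (d)*(d^2 + 2*d) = d*(d + 2)*(d)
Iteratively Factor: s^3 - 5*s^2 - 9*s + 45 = (s - 5)*(s^2 - 9) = (s - 5)*(s + 3)*(s - 3)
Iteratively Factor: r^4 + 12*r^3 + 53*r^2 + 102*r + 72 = (r + 4)*(r^3 + 8*r^2 + 21*r + 18) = (r + 2)*(r + 4)*(r^2 + 6*r + 9) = (r + 2)*(r + 3)*(r + 4)*(r + 3)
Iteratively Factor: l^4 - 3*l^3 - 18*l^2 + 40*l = (l - 2)*(l^3 - l^2 - 20*l) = l*(l - 2)*(l^2 - l - 20) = l*(l - 2)*(l + 4)*(l - 5)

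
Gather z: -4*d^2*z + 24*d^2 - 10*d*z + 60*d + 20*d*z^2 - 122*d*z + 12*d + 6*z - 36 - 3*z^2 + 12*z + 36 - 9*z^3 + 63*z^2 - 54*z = 24*d^2 + 72*d - 9*z^3 + z^2*(20*d + 60) + z*(-4*d^2 - 132*d - 36)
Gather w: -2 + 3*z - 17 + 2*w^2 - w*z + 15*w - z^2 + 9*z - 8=2*w^2 + w*(15 - z) - z^2 + 12*z - 27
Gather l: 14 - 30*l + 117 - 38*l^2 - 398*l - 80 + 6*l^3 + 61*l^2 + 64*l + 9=6*l^3 + 23*l^2 - 364*l + 60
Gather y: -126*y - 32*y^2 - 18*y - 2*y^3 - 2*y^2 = -2*y^3 - 34*y^2 - 144*y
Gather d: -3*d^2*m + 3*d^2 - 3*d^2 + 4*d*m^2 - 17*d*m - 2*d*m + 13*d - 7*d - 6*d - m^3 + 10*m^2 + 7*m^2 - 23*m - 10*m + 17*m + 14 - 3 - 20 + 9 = -3*d^2*m + d*(4*m^2 - 19*m) - m^3 + 17*m^2 - 16*m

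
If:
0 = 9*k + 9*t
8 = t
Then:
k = -8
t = 8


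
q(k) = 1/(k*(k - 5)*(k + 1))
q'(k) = -1/(k*(k - 5)*(k + 1)^2) - 1/(k*(k - 5)^2*(k + 1)) - 1/(k^2*(k - 5)*(k + 1)) = (-k*(k - 5) - k*(k + 1) - (k - 5)*(k + 1))/(k^2*(k - 5)^2*(k + 1)^2)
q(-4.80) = -0.01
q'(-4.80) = -0.00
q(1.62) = -0.07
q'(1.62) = 0.05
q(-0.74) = 0.91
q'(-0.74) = -2.10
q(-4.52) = -0.01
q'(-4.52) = -0.00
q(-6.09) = -0.00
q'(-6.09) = -0.00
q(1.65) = -0.07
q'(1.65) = 0.05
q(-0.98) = 8.53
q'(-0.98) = -416.46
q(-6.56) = -0.00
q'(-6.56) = -0.00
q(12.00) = 0.00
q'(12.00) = 0.00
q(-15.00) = 0.00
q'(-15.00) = 0.00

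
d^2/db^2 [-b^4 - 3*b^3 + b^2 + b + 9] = -12*b^2 - 18*b + 2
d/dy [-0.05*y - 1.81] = -0.0500000000000000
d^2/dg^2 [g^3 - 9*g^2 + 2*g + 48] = 6*g - 18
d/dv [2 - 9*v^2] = -18*v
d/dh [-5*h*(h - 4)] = 20 - 10*h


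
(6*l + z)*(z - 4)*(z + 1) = 6*l*z^2 - 18*l*z - 24*l + z^3 - 3*z^2 - 4*z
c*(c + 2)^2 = c^3 + 4*c^2 + 4*c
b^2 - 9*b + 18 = (b - 6)*(b - 3)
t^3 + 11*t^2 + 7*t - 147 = (t - 3)*(t + 7)^2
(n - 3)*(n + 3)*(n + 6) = n^3 + 6*n^2 - 9*n - 54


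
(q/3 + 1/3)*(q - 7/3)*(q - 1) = q^3/3 - 7*q^2/9 - q/3 + 7/9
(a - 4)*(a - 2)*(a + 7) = a^3 + a^2 - 34*a + 56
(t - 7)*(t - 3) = t^2 - 10*t + 21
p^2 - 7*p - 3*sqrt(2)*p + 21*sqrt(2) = (p - 7)*(p - 3*sqrt(2))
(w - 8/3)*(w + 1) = w^2 - 5*w/3 - 8/3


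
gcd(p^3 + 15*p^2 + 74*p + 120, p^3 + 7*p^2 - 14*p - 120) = p^2 + 11*p + 30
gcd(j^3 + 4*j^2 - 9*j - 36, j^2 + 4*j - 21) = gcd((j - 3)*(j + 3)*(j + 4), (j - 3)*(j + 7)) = j - 3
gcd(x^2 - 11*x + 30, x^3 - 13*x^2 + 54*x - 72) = x - 6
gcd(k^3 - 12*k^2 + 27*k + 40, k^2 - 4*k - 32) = k - 8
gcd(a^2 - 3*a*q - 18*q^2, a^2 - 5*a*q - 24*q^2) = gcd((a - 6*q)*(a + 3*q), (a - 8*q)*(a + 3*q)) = a + 3*q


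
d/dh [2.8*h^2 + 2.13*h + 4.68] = 5.6*h + 2.13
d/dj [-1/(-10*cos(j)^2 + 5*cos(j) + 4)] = 5*(4*cos(j) - 1)*sin(j)/(-10*cos(j)^2 + 5*cos(j) + 4)^2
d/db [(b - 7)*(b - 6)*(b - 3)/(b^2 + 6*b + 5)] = (b^4 + 12*b^3 - 162*b^2 + 92*b + 1161)/(b^4 + 12*b^3 + 46*b^2 + 60*b + 25)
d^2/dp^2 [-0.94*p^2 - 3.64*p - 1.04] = -1.88000000000000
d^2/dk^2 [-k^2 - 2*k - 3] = -2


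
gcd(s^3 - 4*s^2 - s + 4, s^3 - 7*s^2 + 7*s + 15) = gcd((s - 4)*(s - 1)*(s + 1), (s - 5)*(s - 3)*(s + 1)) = s + 1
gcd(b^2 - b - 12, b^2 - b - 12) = b^2 - b - 12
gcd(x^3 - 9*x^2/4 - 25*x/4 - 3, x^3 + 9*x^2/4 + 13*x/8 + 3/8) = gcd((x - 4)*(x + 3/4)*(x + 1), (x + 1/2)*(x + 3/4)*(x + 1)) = x^2 + 7*x/4 + 3/4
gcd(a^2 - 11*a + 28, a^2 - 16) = a - 4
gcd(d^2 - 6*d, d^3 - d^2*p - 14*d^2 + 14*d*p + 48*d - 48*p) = d - 6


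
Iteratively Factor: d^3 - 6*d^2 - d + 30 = (d - 5)*(d^2 - d - 6) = (d - 5)*(d - 3)*(d + 2)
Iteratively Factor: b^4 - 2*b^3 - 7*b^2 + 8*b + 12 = (b - 2)*(b^3 - 7*b - 6) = (b - 2)*(b + 1)*(b^2 - b - 6) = (b - 2)*(b + 1)*(b + 2)*(b - 3)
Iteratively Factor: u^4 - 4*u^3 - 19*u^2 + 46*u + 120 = (u - 4)*(u^3 - 19*u - 30) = (u - 5)*(u - 4)*(u^2 + 5*u + 6) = (u - 5)*(u - 4)*(u + 2)*(u + 3)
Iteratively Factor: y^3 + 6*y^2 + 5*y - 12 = (y - 1)*(y^2 + 7*y + 12) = (y - 1)*(y + 3)*(y + 4)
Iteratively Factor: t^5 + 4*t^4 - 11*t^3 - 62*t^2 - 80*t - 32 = (t + 1)*(t^4 + 3*t^3 - 14*t^2 - 48*t - 32) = (t - 4)*(t + 1)*(t^3 + 7*t^2 + 14*t + 8) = (t - 4)*(t + 1)*(t + 2)*(t^2 + 5*t + 4) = (t - 4)*(t + 1)*(t + 2)*(t + 4)*(t + 1)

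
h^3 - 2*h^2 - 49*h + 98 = (h - 7)*(h - 2)*(h + 7)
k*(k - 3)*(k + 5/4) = k^3 - 7*k^2/4 - 15*k/4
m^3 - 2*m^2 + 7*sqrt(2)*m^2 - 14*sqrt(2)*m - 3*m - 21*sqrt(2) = (m - 3)*(m + 1)*(m + 7*sqrt(2))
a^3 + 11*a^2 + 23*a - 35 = (a - 1)*(a + 5)*(a + 7)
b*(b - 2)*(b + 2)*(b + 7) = b^4 + 7*b^3 - 4*b^2 - 28*b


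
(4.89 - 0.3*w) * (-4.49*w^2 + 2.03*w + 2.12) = 1.347*w^3 - 22.5651*w^2 + 9.2907*w + 10.3668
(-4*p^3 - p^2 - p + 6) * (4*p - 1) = -16*p^4 - 3*p^2 + 25*p - 6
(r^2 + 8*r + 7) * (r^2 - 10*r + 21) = r^4 - 2*r^3 - 52*r^2 + 98*r + 147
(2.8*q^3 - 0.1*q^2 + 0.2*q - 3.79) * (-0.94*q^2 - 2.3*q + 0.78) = -2.632*q^5 - 6.346*q^4 + 2.226*q^3 + 3.0246*q^2 + 8.873*q - 2.9562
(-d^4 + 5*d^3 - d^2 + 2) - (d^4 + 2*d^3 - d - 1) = -2*d^4 + 3*d^3 - d^2 + d + 3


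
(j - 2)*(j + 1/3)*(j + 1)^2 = j^4 + j^3/3 - 3*j^2 - 3*j - 2/3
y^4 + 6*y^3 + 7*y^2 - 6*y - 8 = (y - 1)*(y + 1)*(y + 2)*(y + 4)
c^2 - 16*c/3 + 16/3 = (c - 4)*(c - 4/3)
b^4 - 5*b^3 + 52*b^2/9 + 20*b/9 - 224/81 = (b - 8/3)*(b - 7/3)*(b - 2/3)*(b + 2/3)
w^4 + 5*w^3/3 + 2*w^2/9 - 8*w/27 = w*(w - 1/3)*(w + 2/3)*(w + 4/3)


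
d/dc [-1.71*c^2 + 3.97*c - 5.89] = 3.97 - 3.42*c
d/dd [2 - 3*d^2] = -6*d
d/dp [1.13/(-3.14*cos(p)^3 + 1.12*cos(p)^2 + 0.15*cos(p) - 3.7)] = (-10.6446*cos(p)^2 + 2.5312*cos(p) + 0.1695)*sin(p)/(3.14*cos(p)^3 - 1.12*cos(p)^2 - 0.15*cos(p) + 3.7)^2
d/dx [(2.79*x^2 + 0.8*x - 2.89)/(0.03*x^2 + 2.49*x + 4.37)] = (6.9231*x^2 + 24.558*x + 10.6921)/(0.0009*x^4 + 0.1494*x^3 + 6.4623*x^2 + 21.7626*x + 19.0969)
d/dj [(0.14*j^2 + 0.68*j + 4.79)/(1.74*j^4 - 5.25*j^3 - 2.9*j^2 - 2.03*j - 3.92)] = (-0.4872*j^5 - 2.8146*j^4 - 26.1984*j^3 + 77.1303*j^2 + 26.6844*j + 7.0581)/(3.0276*j^8 - 18.27*j^7 + 17.4705*j^6 + 23.3856*j^5 + 16.0834*j^4 + 52.934*j^3 + 26.8569*j^2 + 15.9152*j + 15.3664)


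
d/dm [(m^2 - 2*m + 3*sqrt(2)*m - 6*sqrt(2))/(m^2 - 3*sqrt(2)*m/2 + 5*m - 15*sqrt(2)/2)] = (-9*sqrt(2)*m^2 + 14*m^2 - 6*sqrt(2)*m - 126 + 90*sqrt(2))/(2*m^4 - 6*sqrt(2)*m^3 + 20*m^3 - 60*sqrt(2)*m^2 + 59*m^2 - 150*sqrt(2)*m + 90*m + 225)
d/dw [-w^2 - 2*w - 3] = -2*w - 2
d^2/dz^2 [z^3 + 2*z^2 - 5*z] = 6*z + 4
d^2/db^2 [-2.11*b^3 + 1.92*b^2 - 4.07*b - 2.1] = 3.84 - 12.66*b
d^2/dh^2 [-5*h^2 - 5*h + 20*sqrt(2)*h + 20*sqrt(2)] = -10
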